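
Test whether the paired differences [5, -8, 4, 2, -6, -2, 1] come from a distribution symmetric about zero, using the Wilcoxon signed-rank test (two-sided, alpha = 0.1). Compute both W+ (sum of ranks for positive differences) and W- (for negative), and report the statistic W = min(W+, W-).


Step 1: Drop any zero differences (none here) and take |d_i|.
|d| = [5, 8, 4, 2, 6, 2, 1]
Step 2: Midrank |d_i| (ties get averaged ranks).
ranks: |5|->5, |8|->7, |4|->4, |2|->2.5, |6|->6, |2|->2.5, |1|->1
Step 3: Attach original signs; sum ranks with positive sign and with negative sign.
W+ = 5 + 4 + 2.5 + 1 = 12.5
W- = 7 + 6 + 2.5 = 15.5
(Check: W+ + W- = 28 should equal n(n+1)/2 = 28.)
Step 4: Test statistic W = min(W+, W-) = 12.5.
Step 5: Ties in |d|, so use the tie-corrected normal approximation.
        E[W] = n(n+1)/4 = 7*8/4 = 14.
        Tie groups: |d|=2 (t=2); sum(t^3 - t) = 6.
        Var[W] = n(n+1)(2n+1)/24 - sum(t^3-t)/48 = 840/24 - 6/48 = 34.875.
        z = (W - E[W]) / sqrt(Var[W]) = (12.5 - 14) / 5.9055 = -0.2540.
        Two-sided p = 2*Phi(z) = 0.799495.
Step 6: alpha = 0.1. fail to reject H0.

W+ = 12.5, W- = 15.5, W = min = 12.5, p = 0.799495, fail to reject H0.


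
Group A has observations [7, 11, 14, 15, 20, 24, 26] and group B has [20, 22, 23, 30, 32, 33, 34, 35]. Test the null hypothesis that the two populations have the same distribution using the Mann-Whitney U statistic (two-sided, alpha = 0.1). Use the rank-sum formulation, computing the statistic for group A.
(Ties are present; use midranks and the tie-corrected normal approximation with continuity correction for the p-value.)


Step 1: Combine and sort all 15 observations; assign midranks.
sorted (value, group): (7,X), (11,X), (14,X), (15,X), (20,X), (20,Y), (22,Y), (23,Y), (24,X), (26,X), (30,Y), (32,Y), (33,Y), (34,Y), (35,Y)
ranks: 7->1, 11->2, 14->3, 15->4, 20->5.5, 20->5.5, 22->7, 23->8, 24->9, 26->10, 30->11, 32->12, 33->13, 34->14, 35->15
Step 2: Rank sum for X: R1 = 1 + 2 + 3 + 4 + 5.5 + 9 + 10 = 34.5.
Step 3: U_X = R1 - n1(n1+1)/2 = 34.5 - 7*8/2 = 34.5 - 28 = 6.5.
       U_Y = n1*n2 - U_X = 56 - 6.5 = 49.5.
Step 4: Ties are present, so use the tie-corrected normal approximation (with continuity correction) for the p-value.
Step 5: p-value = 0.014997; compare to alpha = 0.1. reject H0.

U_X = 6.5, p = 0.014997, reject H0 at alpha = 0.1.


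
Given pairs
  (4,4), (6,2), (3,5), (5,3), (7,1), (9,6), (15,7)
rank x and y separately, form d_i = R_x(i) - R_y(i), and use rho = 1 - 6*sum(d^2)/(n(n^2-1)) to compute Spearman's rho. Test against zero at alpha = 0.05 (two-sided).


Step 1: Rank x and y separately (midranks; no ties here).
rank(x): 4->2, 6->4, 3->1, 5->3, 7->5, 9->6, 15->7
rank(y): 4->4, 2->2, 5->5, 3->3, 1->1, 6->6, 7->7
Step 2: d_i = R_x(i) - R_y(i); compute d_i^2.
  (2-4)^2=4, (4-2)^2=4, (1-5)^2=16, (3-3)^2=0, (5-1)^2=16, (6-6)^2=0, (7-7)^2=0
sum(d^2) = 40.
Step 3: rho = 1 - 6*40 / (7*(7^2 - 1)) = 1 - 240/336 = 0.285714.
Step 4: Under H0, t = rho * sqrt((n-2)/(1-rho^2)) = 0.6667 ~ t(5).
Step 5: Two-sided p-value from the t-distribution with 5 df = 0.534509.
Step 6: alpha = 0.05. fail to reject H0.

rho = 0.2857, p = 0.534509, fail to reject H0 at alpha = 0.05.


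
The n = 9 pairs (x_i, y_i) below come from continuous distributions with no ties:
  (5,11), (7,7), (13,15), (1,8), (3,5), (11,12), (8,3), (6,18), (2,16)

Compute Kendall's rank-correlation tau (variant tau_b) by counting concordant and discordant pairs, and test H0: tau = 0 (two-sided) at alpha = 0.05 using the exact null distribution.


Step 1: Enumerate the 36 unordered pairs (i,j) with i<j and classify each by sign(x_j-x_i) * sign(y_j-y_i).
  (1,2):dx=+2,dy=-4->D; (1,3):dx=+8,dy=+4->C; (1,4):dx=-4,dy=-3->C; (1,5):dx=-2,dy=-6->C
  (1,6):dx=+6,dy=+1->C; (1,7):dx=+3,dy=-8->D; (1,8):dx=+1,dy=+7->C; (1,9):dx=-3,dy=+5->D
  (2,3):dx=+6,dy=+8->C; (2,4):dx=-6,dy=+1->D; (2,5):dx=-4,dy=-2->C; (2,6):dx=+4,dy=+5->C
  (2,7):dx=+1,dy=-4->D; (2,8):dx=-1,dy=+11->D; (2,9):dx=-5,dy=+9->D; (3,4):dx=-12,dy=-7->C
  (3,5):dx=-10,dy=-10->C; (3,6):dx=-2,dy=-3->C; (3,7):dx=-5,dy=-12->C; (3,8):dx=-7,dy=+3->D
  (3,9):dx=-11,dy=+1->D; (4,5):dx=+2,dy=-3->D; (4,6):dx=+10,dy=+4->C; (4,7):dx=+7,dy=-5->D
  (4,8):dx=+5,dy=+10->C; (4,9):dx=+1,dy=+8->C; (5,6):dx=+8,dy=+7->C; (5,7):dx=+5,dy=-2->D
  (5,8):dx=+3,dy=+13->C; (5,9):dx=-1,dy=+11->D; (6,7):dx=-3,dy=-9->C; (6,8):dx=-5,dy=+6->D
  (6,9):dx=-9,dy=+4->D; (7,8):dx=-2,dy=+15->D; (7,9):dx=-6,dy=+13->D; (8,9):dx=-4,dy=-2->C
Step 2: C = 19, D = 17, total pairs = 36.
Step 3: tau = (C - D)/(n(n-1)/2) = (19 - 17)/36 = 0.055556.
Step 4: Exact two-sided p-value (enumerate n! = 362880 permutations of y under H0): p = 0.919455.
Step 5: alpha = 0.05. fail to reject H0.

tau_b = 0.0556 (C=19, D=17), p = 0.919455, fail to reject H0.


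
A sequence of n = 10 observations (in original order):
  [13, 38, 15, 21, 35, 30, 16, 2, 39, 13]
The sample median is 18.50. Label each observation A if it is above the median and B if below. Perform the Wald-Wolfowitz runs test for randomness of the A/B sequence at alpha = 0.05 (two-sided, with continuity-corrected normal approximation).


Step 1: Compute median = 18.50; label A = above, B = below.
Labels in order: BABAAABBAB  (n_A = 5, n_B = 5)
Step 2: Count runs R = 7.
Step 3: Under H0 (random ordering), E[R] = 2*n_A*n_B/(n_A+n_B) + 1 = 2*5*5/10 + 1 = 6.0000.
        Var[R] = 2*n_A*n_B*(2*n_A*n_B - n_A - n_B) / ((n_A+n_B)^2 * (n_A+n_B-1)) = 2000/900 = 2.2222.
        SD[R] = 1.4907.
Step 4: Continuity-corrected z = (R - 0.5 - E[R]) / SD[R] = (7 - 0.5 - 6.0000) / 1.4907 = 0.3354.
Step 5: Two-sided p-value via normal approximation = 2*(1 - Phi(|z|)) = 0.737316.
Step 6: alpha = 0.05. fail to reject H0.

R = 7, z = 0.3354, p = 0.737316, fail to reject H0.


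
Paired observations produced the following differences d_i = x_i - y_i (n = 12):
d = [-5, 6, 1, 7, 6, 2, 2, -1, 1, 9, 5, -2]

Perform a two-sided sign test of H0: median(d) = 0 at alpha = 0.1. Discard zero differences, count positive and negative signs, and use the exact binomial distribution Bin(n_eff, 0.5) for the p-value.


Step 1: Discard zero differences. Original n = 12; n_eff = number of nonzero differences = 12.
Nonzero differences (with sign): -5, +6, +1, +7, +6, +2, +2, -1, +1, +9, +5, -2
Step 2: Count signs: positive = 9, negative = 3.
Step 3: Under H0: P(positive) = 0.5, so the number of positives S ~ Bin(12, 0.5).
Step 4: Two-sided exact p-value = sum of Bin(12,0.5) probabilities at or below the observed probability = 0.145996.
Step 5: alpha = 0.1. fail to reject H0.

n_eff = 12, pos = 9, neg = 3, p = 0.145996, fail to reject H0.


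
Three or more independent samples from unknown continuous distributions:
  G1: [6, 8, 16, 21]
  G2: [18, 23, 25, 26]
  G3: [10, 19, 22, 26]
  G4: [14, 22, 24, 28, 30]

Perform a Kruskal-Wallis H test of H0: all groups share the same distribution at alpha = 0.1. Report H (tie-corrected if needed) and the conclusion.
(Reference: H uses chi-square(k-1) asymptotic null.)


Step 1: Combine all N = 17 observations and assign midranks.
sorted (value, group, rank): (6,G1,1), (8,G1,2), (10,G3,3), (14,G4,4), (16,G1,5), (18,G2,6), (19,G3,7), (21,G1,8), (22,G3,9.5), (22,G4,9.5), (23,G2,11), (24,G4,12), (25,G2,13), (26,G2,14.5), (26,G3,14.5), (28,G4,16), (30,G4,17)
Step 2: Sum ranks within each group.
R_1 = 16 (n_1 = 4)
R_2 = 44.5 (n_2 = 4)
R_3 = 34 (n_3 = 4)
R_4 = 58.5 (n_4 = 5)
Step 3: H = 12/(N(N+1)) * sum(R_i^2/n_i) - 3(N+1)
     = 12/(17*18) * (16^2/4 + 44.5^2/4 + 34^2/4 + 58.5^2/5) - 3*18
     = 0.039216 * 1532.51 - 54
     = 6.098529.
Step 4: Ties present; correction factor C = 1 - 12/(17^3 - 17) = 0.997549. Corrected H = 6.098529 / 0.997549 = 6.113514.
Step 5: Under H0, H ~ chi^2(3); p-value = 0.106216.
Step 6: alpha = 0.1. fail to reject H0.

H = 6.1135, df = 3, p = 0.106216, fail to reject H0.


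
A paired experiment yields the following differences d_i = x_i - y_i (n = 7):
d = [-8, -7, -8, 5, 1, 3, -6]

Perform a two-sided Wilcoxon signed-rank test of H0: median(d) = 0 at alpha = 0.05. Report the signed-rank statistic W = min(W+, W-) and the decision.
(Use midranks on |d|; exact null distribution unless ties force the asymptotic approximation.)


Step 1: Drop any zero differences (none here) and take |d_i|.
|d| = [8, 7, 8, 5, 1, 3, 6]
Step 2: Midrank |d_i| (ties get averaged ranks).
ranks: |8|->6.5, |7|->5, |8|->6.5, |5|->3, |1|->1, |3|->2, |6|->4
Step 3: Attach original signs; sum ranks with positive sign and with negative sign.
W+ = 3 + 1 + 2 = 6
W- = 6.5 + 5 + 6.5 + 4 = 22
(Check: W+ + W- = 28 should equal n(n+1)/2 = 28.)
Step 4: Test statistic W = min(W+, W-) = 6.
Step 5: Ties in |d|, so use the tie-corrected normal approximation.
        E[W] = n(n+1)/4 = 7*8/4 = 14.
        Tie groups: |d|=8 (t=2); sum(t^3 - t) = 6.
        Var[W] = n(n+1)(2n+1)/24 - sum(t^3-t)/48 = 840/24 - 6/48 = 34.875.
        z = (W - E[W]) / sqrt(Var[W]) = (6 - 14) / 5.9055 = -1.3547.
        Two-sided p = 2*Phi(z) = 0.175523.
Step 6: alpha = 0.05. fail to reject H0.

W+ = 6, W- = 22, W = min = 6, p = 0.175523, fail to reject H0.


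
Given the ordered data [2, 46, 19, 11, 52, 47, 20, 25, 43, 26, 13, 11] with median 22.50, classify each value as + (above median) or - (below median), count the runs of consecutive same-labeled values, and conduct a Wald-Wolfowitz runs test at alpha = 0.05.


Step 1: Compute median = 22.50; label A = above, B = below.
Labels in order: BABBAABAAABB  (n_A = 6, n_B = 6)
Step 2: Count runs R = 7.
Step 3: Under H0 (random ordering), E[R] = 2*n_A*n_B/(n_A+n_B) + 1 = 2*6*6/12 + 1 = 7.0000.
        Var[R] = 2*n_A*n_B*(2*n_A*n_B - n_A - n_B) / ((n_A+n_B)^2 * (n_A+n_B-1)) = 4320/1584 = 2.7273.
        SD[R] = 1.6514.
Step 4: R = E[R], so z = 0 with no continuity correction.
Step 5: Two-sided p-value via normal approximation = 2*(1 - Phi(|z|)) = 1.000000.
Step 6: alpha = 0.05. fail to reject H0.

R = 7, z = 0.0000, p = 1.000000, fail to reject H0.


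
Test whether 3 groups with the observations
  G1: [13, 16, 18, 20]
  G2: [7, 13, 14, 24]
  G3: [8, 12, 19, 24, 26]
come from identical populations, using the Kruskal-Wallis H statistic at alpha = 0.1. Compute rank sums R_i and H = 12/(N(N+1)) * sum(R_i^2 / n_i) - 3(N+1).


Step 1: Combine all N = 13 observations and assign midranks.
sorted (value, group, rank): (7,G2,1), (8,G3,2), (12,G3,3), (13,G1,4.5), (13,G2,4.5), (14,G2,6), (16,G1,7), (18,G1,8), (19,G3,9), (20,G1,10), (24,G2,11.5), (24,G3,11.5), (26,G3,13)
Step 2: Sum ranks within each group.
R_1 = 29.5 (n_1 = 4)
R_2 = 23 (n_2 = 4)
R_3 = 38.5 (n_3 = 5)
Step 3: H = 12/(N(N+1)) * sum(R_i^2/n_i) - 3(N+1)
     = 12/(13*14) * (29.5^2/4 + 23^2/4 + 38.5^2/5) - 3*14
     = 0.065934 * 646.263 - 42
     = 0.610714.
Step 4: Ties present; correction factor C = 1 - 12/(13^3 - 13) = 0.994505. Corrected H = 0.610714 / 0.994505 = 0.614088.
Step 5: Under H0, H ~ chi^2(2); p-value = 0.735618.
Step 6: alpha = 0.1. fail to reject H0.

H = 0.6141, df = 2, p = 0.735618, fail to reject H0.


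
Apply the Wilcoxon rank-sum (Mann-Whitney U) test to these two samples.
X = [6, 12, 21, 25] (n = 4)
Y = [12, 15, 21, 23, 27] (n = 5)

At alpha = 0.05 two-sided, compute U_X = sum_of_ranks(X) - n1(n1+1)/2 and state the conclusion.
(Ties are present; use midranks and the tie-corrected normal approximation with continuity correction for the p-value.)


Step 1: Combine and sort all 9 observations; assign midranks.
sorted (value, group): (6,X), (12,X), (12,Y), (15,Y), (21,X), (21,Y), (23,Y), (25,X), (27,Y)
ranks: 6->1, 12->2.5, 12->2.5, 15->4, 21->5.5, 21->5.5, 23->7, 25->8, 27->9
Step 2: Rank sum for X: R1 = 1 + 2.5 + 5.5 + 8 = 17.
Step 3: U_X = R1 - n1(n1+1)/2 = 17 - 4*5/2 = 17 - 10 = 7.
       U_Y = n1*n2 - U_X = 20 - 7 = 13.
Step 4: Ties are present, so use the tie-corrected normal approximation (with continuity correction) for the p-value.
Step 5: p-value = 0.536878; compare to alpha = 0.05. fail to reject H0.

U_X = 7, p = 0.536878, fail to reject H0 at alpha = 0.05.


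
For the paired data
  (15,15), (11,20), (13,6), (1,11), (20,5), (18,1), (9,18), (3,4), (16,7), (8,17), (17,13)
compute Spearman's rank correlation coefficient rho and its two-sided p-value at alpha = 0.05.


Step 1: Rank x and y separately (midranks; no ties here).
rank(x): 15->7, 11->5, 13->6, 1->1, 20->11, 18->10, 9->4, 3->2, 16->8, 8->3, 17->9
rank(y): 15->8, 20->11, 6->4, 11->6, 5->3, 1->1, 18->10, 4->2, 7->5, 17->9, 13->7
Step 2: d_i = R_x(i) - R_y(i); compute d_i^2.
  (7-8)^2=1, (5-11)^2=36, (6-4)^2=4, (1-6)^2=25, (11-3)^2=64, (10-1)^2=81, (4-10)^2=36, (2-2)^2=0, (8-5)^2=9, (3-9)^2=36, (9-7)^2=4
sum(d^2) = 296.
Step 3: rho = 1 - 6*296 / (11*(11^2 - 1)) = 1 - 1776/1320 = -0.345455.
Step 4: Under H0, t = rho * sqrt((n-2)/(1-rho^2)) = -1.1044 ~ t(9).
Step 5: Two-sided p-value from the t-distribution with 9 df = 0.298089.
Step 6: alpha = 0.05. fail to reject H0.

rho = -0.3455, p = 0.298089, fail to reject H0 at alpha = 0.05.


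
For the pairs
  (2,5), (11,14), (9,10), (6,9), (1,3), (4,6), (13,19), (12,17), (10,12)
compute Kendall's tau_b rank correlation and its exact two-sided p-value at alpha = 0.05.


Step 1: Enumerate the 36 unordered pairs (i,j) with i<j and classify each by sign(x_j-x_i) * sign(y_j-y_i).
  (1,2):dx=+9,dy=+9->C; (1,3):dx=+7,dy=+5->C; (1,4):dx=+4,dy=+4->C; (1,5):dx=-1,dy=-2->C
  (1,6):dx=+2,dy=+1->C; (1,7):dx=+11,dy=+14->C; (1,8):dx=+10,dy=+12->C; (1,9):dx=+8,dy=+7->C
  (2,3):dx=-2,dy=-4->C; (2,4):dx=-5,dy=-5->C; (2,5):dx=-10,dy=-11->C; (2,6):dx=-7,dy=-8->C
  (2,7):dx=+2,dy=+5->C; (2,8):dx=+1,dy=+3->C; (2,9):dx=-1,dy=-2->C; (3,4):dx=-3,dy=-1->C
  (3,5):dx=-8,dy=-7->C; (3,6):dx=-5,dy=-4->C; (3,7):dx=+4,dy=+9->C; (3,8):dx=+3,dy=+7->C
  (3,9):dx=+1,dy=+2->C; (4,5):dx=-5,dy=-6->C; (4,6):dx=-2,dy=-3->C; (4,7):dx=+7,dy=+10->C
  (4,8):dx=+6,dy=+8->C; (4,9):dx=+4,dy=+3->C; (5,6):dx=+3,dy=+3->C; (5,7):dx=+12,dy=+16->C
  (5,8):dx=+11,dy=+14->C; (5,9):dx=+9,dy=+9->C; (6,7):dx=+9,dy=+13->C; (6,8):dx=+8,dy=+11->C
  (6,9):dx=+6,dy=+6->C; (7,8):dx=-1,dy=-2->C; (7,9):dx=-3,dy=-7->C; (8,9):dx=-2,dy=-5->C
Step 2: C = 36, D = 0, total pairs = 36.
Step 3: tau = (C - D)/(n(n-1)/2) = (36 - 0)/36 = 1.000000.
Step 4: Exact two-sided p-value (enumerate n! = 362880 permutations of y under H0): p = 0.000006.
Step 5: alpha = 0.05. reject H0.

tau_b = 1.0000 (C=36, D=0), p = 0.000006, reject H0.


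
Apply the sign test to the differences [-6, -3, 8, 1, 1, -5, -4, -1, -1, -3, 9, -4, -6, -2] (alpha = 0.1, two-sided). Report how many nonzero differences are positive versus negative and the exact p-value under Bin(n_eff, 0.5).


Step 1: Discard zero differences. Original n = 14; n_eff = number of nonzero differences = 14.
Nonzero differences (with sign): -6, -3, +8, +1, +1, -5, -4, -1, -1, -3, +9, -4, -6, -2
Step 2: Count signs: positive = 4, negative = 10.
Step 3: Under H0: P(positive) = 0.5, so the number of positives S ~ Bin(14, 0.5).
Step 4: Two-sided exact p-value = sum of Bin(14,0.5) probabilities at or below the observed probability = 0.179565.
Step 5: alpha = 0.1. fail to reject H0.

n_eff = 14, pos = 4, neg = 10, p = 0.179565, fail to reject H0.


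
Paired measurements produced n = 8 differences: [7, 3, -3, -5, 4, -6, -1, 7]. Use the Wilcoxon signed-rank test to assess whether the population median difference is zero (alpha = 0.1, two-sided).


Step 1: Drop any zero differences (none here) and take |d_i|.
|d| = [7, 3, 3, 5, 4, 6, 1, 7]
Step 2: Midrank |d_i| (ties get averaged ranks).
ranks: |7|->7.5, |3|->2.5, |3|->2.5, |5|->5, |4|->4, |6|->6, |1|->1, |7|->7.5
Step 3: Attach original signs; sum ranks with positive sign and with negative sign.
W+ = 7.5 + 2.5 + 4 + 7.5 = 21.5
W- = 2.5 + 5 + 6 + 1 = 14.5
(Check: W+ + W- = 36 should equal n(n+1)/2 = 36.)
Step 4: Test statistic W = min(W+, W-) = 14.5.
Step 5: Ties in |d|, so use the tie-corrected normal approximation.
        E[W] = n(n+1)/4 = 8*9/4 = 18.
        Tie groups: |d|=3 (t=2), |d|=7 (t=2); sum(t^3 - t) = 12.
        Var[W] = n(n+1)(2n+1)/24 - sum(t^3-t)/48 = 1224/24 - 12/48 = 50.75.
        z = (W - E[W]) / sqrt(Var[W]) = (14.5 - 18) / 7.1239 = -0.4913.
        Two-sided p = 2*Phi(z) = 0.623212.
Step 6: alpha = 0.1. fail to reject H0.

W+ = 21.5, W- = 14.5, W = min = 14.5, p = 0.623212, fail to reject H0.


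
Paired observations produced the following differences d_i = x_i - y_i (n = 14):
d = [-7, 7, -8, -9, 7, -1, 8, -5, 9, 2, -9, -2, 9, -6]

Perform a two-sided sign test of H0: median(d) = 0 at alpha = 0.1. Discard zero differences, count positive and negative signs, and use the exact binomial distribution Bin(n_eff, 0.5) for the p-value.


Step 1: Discard zero differences. Original n = 14; n_eff = number of nonzero differences = 14.
Nonzero differences (with sign): -7, +7, -8, -9, +7, -1, +8, -5, +9, +2, -9, -2, +9, -6
Step 2: Count signs: positive = 6, negative = 8.
Step 3: Under H0: P(positive) = 0.5, so the number of positives S ~ Bin(14, 0.5).
Step 4: Two-sided exact p-value = sum of Bin(14,0.5) probabilities at or below the observed probability = 0.790527.
Step 5: alpha = 0.1. fail to reject H0.

n_eff = 14, pos = 6, neg = 8, p = 0.790527, fail to reject H0.


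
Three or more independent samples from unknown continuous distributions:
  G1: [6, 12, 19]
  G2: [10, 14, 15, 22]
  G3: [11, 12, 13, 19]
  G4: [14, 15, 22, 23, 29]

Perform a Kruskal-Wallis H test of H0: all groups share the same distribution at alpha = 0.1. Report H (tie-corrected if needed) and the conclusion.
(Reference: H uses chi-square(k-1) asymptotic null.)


Step 1: Combine all N = 16 observations and assign midranks.
sorted (value, group, rank): (6,G1,1), (10,G2,2), (11,G3,3), (12,G1,4.5), (12,G3,4.5), (13,G3,6), (14,G2,7.5), (14,G4,7.5), (15,G2,9.5), (15,G4,9.5), (19,G1,11.5), (19,G3,11.5), (22,G2,13.5), (22,G4,13.5), (23,G4,15), (29,G4,16)
Step 2: Sum ranks within each group.
R_1 = 17 (n_1 = 3)
R_2 = 32.5 (n_2 = 4)
R_3 = 25 (n_3 = 4)
R_4 = 61.5 (n_4 = 5)
Step 3: H = 12/(N(N+1)) * sum(R_i^2/n_i) - 3(N+1)
     = 12/(16*17) * (17^2/3 + 32.5^2/4 + 25^2/4 + 61.5^2/5) - 3*17
     = 0.044118 * 1273.1 - 51
     = 5.165993.
Step 4: Ties present; correction factor C = 1 - 30/(16^3 - 16) = 0.992647. Corrected H = 5.165993 / 0.992647 = 5.204259.
Step 5: Under H0, H ~ chi^2(3); p-value = 0.157437.
Step 6: alpha = 0.1. fail to reject H0.

H = 5.2043, df = 3, p = 0.157437, fail to reject H0.


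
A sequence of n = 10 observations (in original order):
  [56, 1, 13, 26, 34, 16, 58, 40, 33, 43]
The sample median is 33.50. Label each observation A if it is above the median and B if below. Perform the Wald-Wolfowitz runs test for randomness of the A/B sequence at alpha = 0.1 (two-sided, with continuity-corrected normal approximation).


Step 1: Compute median = 33.50; label A = above, B = below.
Labels in order: ABBBABAABA  (n_A = 5, n_B = 5)
Step 2: Count runs R = 7.
Step 3: Under H0 (random ordering), E[R] = 2*n_A*n_B/(n_A+n_B) + 1 = 2*5*5/10 + 1 = 6.0000.
        Var[R] = 2*n_A*n_B*(2*n_A*n_B - n_A - n_B) / ((n_A+n_B)^2 * (n_A+n_B-1)) = 2000/900 = 2.2222.
        SD[R] = 1.4907.
Step 4: Continuity-corrected z = (R - 0.5 - E[R]) / SD[R] = (7 - 0.5 - 6.0000) / 1.4907 = 0.3354.
Step 5: Two-sided p-value via normal approximation = 2*(1 - Phi(|z|)) = 0.737316.
Step 6: alpha = 0.1. fail to reject H0.

R = 7, z = 0.3354, p = 0.737316, fail to reject H0.


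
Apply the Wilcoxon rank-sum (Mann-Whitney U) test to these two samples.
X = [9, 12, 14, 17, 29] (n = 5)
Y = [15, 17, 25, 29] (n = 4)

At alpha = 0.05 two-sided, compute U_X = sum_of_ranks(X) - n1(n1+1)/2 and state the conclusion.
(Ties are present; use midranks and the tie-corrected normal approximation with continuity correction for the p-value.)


Step 1: Combine and sort all 9 observations; assign midranks.
sorted (value, group): (9,X), (12,X), (14,X), (15,Y), (17,X), (17,Y), (25,Y), (29,X), (29,Y)
ranks: 9->1, 12->2, 14->3, 15->4, 17->5.5, 17->5.5, 25->7, 29->8.5, 29->8.5
Step 2: Rank sum for X: R1 = 1 + 2 + 3 + 5.5 + 8.5 = 20.
Step 3: U_X = R1 - n1(n1+1)/2 = 20 - 5*6/2 = 20 - 15 = 5.
       U_Y = n1*n2 - U_X = 20 - 5 = 15.
Step 4: Ties are present, so use the tie-corrected normal approximation (with continuity correction) for the p-value.
Step 5: p-value = 0.266322; compare to alpha = 0.05. fail to reject H0.

U_X = 5, p = 0.266322, fail to reject H0 at alpha = 0.05.


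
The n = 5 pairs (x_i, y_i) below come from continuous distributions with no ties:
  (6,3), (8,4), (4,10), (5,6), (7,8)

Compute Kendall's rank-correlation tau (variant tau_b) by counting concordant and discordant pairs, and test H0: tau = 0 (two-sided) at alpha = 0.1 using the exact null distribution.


Step 1: Enumerate the 10 unordered pairs (i,j) with i<j and classify each by sign(x_j-x_i) * sign(y_j-y_i).
  (1,2):dx=+2,dy=+1->C; (1,3):dx=-2,dy=+7->D; (1,4):dx=-1,dy=+3->D; (1,5):dx=+1,dy=+5->C
  (2,3):dx=-4,dy=+6->D; (2,4):dx=-3,dy=+2->D; (2,5):dx=-1,dy=+4->D; (3,4):dx=+1,dy=-4->D
  (3,5):dx=+3,dy=-2->D; (4,5):dx=+2,dy=+2->C
Step 2: C = 3, D = 7, total pairs = 10.
Step 3: tau = (C - D)/(n(n-1)/2) = (3 - 7)/10 = -0.400000.
Step 4: Exact two-sided p-value (enumerate n! = 120 permutations of y under H0): p = 0.483333.
Step 5: alpha = 0.1. fail to reject H0.

tau_b = -0.4000 (C=3, D=7), p = 0.483333, fail to reject H0.


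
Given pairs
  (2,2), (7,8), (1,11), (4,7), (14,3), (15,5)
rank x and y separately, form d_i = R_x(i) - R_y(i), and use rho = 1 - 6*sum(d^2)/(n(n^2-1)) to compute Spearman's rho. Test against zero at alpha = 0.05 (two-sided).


Step 1: Rank x and y separately (midranks; no ties here).
rank(x): 2->2, 7->4, 1->1, 4->3, 14->5, 15->6
rank(y): 2->1, 8->5, 11->6, 7->4, 3->2, 5->3
Step 2: d_i = R_x(i) - R_y(i); compute d_i^2.
  (2-1)^2=1, (4-5)^2=1, (1-6)^2=25, (3-4)^2=1, (5-2)^2=9, (6-3)^2=9
sum(d^2) = 46.
Step 3: rho = 1 - 6*46 / (6*(6^2 - 1)) = 1 - 276/210 = -0.314286.
Step 4: Under H0, t = rho * sqrt((n-2)/(1-rho^2)) = -0.6621 ~ t(4).
Step 5: Two-sided p-value from the t-distribution with 4 df = 0.544093.
Step 6: alpha = 0.05. fail to reject H0.

rho = -0.3143, p = 0.544093, fail to reject H0 at alpha = 0.05.


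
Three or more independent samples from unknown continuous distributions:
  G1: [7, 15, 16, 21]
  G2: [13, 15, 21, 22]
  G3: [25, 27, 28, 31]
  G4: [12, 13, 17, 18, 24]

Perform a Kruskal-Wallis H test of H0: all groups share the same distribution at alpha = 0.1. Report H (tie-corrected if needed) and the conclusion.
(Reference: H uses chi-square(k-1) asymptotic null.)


Step 1: Combine all N = 17 observations and assign midranks.
sorted (value, group, rank): (7,G1,1), (12,G4,2), (13,G2,3.5), (13,G4,3.5), (15,G1,5.5), (15,G2,5.5), (16,G1,7), (17,G4,8), (18,G4,9), (21,G1,10.5), (21,G2,10.5), (22,G2,12), (24,G4,13), (25,G3,14), (27,G3,15), (28,G3,16), (31,G3,17)
Step 2: Sum ranks within each group.
R_1 = 24 (n_1 = 4)
R_2 = 31.5 (n_2 = 4)
R_3 = 62 (n_3 = 4)
R_4 = 35.5 (n_4 = 5)
Step 3: H = 12/(N(N+1)) * sum(R_i^2/n_i) - 3(N+1)
     = 12/(17*18) * (24^2/4 + 31.5^2/4 + 62^2/4 + 35.5^2/5) - 3*18
     = 0.039216 * 1605.11 - 54
     = 8.945588.
Step 4: Ties present; correction factor C = 1 - 18/(17^3 - 17) = 0.996324. Corrected H = 8.945588 / 0.996324 = 8.978598.
Step 5: Under H0, H ~ chi^2(3); p-value = 0.029577.
Step 6: alpha = 0.1. reject H0.

H = 8.9786, df = 3, p = 0.029577, reject H0.


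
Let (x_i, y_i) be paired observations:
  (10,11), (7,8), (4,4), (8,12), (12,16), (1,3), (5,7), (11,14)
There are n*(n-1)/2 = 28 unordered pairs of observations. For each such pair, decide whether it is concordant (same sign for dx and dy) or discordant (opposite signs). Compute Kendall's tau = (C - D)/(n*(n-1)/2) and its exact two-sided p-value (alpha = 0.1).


Step 1: Enumerate the 28 unordered pairs (i,j) with i<j and classify each by sign(x_j-x_i) * sign(y_j-y_i).
  (1,2):dx=-3,dy=-3->C; (1,3):dx=-6,dy=-7->C; (1,4):dx=-2,dy=+1->D; (1,5):dx=+2,dy=+5->C
  (1,6):dx=-9,dy=-8->C; (1,7):dx=-5,dy=-4->C; (1,8):dx=+1,dy=+3->C; (2,3):dx=-3,dy=-4->C
  (2,4):dx=+1,dy=+4->C; (2,5):dx=+5,dy=+8->C; (2,6):dx=-6,dy=-5->C; (2,7):dx=-2,dy=-1->C
  (2,8):dx=+4,dy=+6->C; (3,4):dx=+4,dy=+8->C; (3,5):dx=+8,dy=+12->C; (3,6):dx=-3,dy=-1->C
  (3,7):dx=+1,dy=+3->C; (3,8):dx=+7,dy=+10->C; (4,5):dx=+4,dy=+4->C; (4,6):dx=-7,dy=-9->C
  (4,7):dx=-3,dy=-5->C; (4,8):dx=+3,dy=+2->C; (5,6):dx=-11,dy=-13->C; (5,7):dx=-7,dy=-9->C
  (5,8):dx=-1,dy=-2->C; (6,7):dx=+4,dy=+4->C; (6,8):dx=+10,dy=+11->C; (7,8):dx=+6,dy=+7->C
Step 2: C = 27, D = 1, total pairs = 28.
Step 3: tau = (C - D)/(n(n-1)/2) = (27 - 1)/28 = 0.928571.
Step 4: Exact two-sided p-value (enumerate n! = 40320 permutations of y under H0): p = 0.000397.
Step 5: alpha = 0.1. reject H0.

tau_b = 0.9286 (C=27, D=1), p = 0.000397, reject H0.


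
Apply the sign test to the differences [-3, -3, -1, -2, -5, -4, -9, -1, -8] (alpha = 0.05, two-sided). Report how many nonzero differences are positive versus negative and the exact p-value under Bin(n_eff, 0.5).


Step 1: Discard zero differences. Original n = 9; n_eff = number of nonzero differences = 9.
Nonzero differences (with sign): -3, -3, -1, -2, -5, -4, -9, -1, -8
Step 2: Count signs: positive = 0, negative = 9.
Step 3: Under H0: P(positive) = 0.5, so the number of positives S ~ Bin(9, 0.5).
Step 4: Two-sided exact p-value = sum of Bin(9,0.5) probabilities at or below the observed probability = 0.003906.
Step 5: alpha = 0.05. reject H0.

n_eff = 9, pos = 0, neg = 9, p = 0.003906, reject H0.


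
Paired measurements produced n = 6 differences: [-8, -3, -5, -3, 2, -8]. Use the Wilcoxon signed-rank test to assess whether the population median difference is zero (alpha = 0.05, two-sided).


Step 1: Drop any zero differences (none here) and take |d_i|.
|d| = [8, 3, 5, 3, 2, 8]
Step 2: Midrank |d_i| (ties get averaged ranks).
ranks: |8|->5.5, |3|->2.5, |5|->4, |3|->2.5, |2|->1, |8|->5.5
Step 3: Attach original signs; sum ranks with positive sign and with negative sign.
W+ = 1 = 1
W- = 5.5 + 2.5 + 4 + 2.5 + 5.5 = 20
(Check: W+ + W- = 21 should equal n(n+1)/2 = 21.)
Step 4: Test statistic W = min(W+, W-) = 1.
Step 5: Ties in |d|, so use the tie-corrected normal approximation.
        E[W] = n(n+1)/4 = 6*7/4 = 10.5.
        Tie groups: |d|=3 (t=2), |d|=8 (t=2); sum(t^3 - t) = 12.
        Var[W] = n(n+1)(2n+1)/24 - sum(t^3-t)/48 = 546/24 - 12/48 = 22.5.
        z = (W - E[W]) / sqrt(Var[W]) = (1 - 10.5) / 4.7434 = -2.0028.
        Two-sided p = 2*Phi(z) = 0.045201.
Step 6: alpha = 0.05. reject H0.

W+ = 1, W- = 20, W = min = 1, p = 0.045201, reject H0.


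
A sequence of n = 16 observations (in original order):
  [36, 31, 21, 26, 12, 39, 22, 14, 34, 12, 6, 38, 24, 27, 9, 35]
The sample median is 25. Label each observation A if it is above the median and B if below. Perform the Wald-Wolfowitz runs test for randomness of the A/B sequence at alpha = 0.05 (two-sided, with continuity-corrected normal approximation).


Step 1: Compute median = 25; label A = above, B = below.
Labels in order: AABABABBABBABABA  (n_A = 8, n_B = 8)
Step 2: Count runs R = 13.
Step 3: Under H0 (random ordering), E[R] = 2*n_A*n_B/(n_A+n_B) + 1 = 2*8*8/16 + 1 = 9.0000.
        Var[R] = 2*n_A*n_B*(2*n_A*n_B - n_A - n_B) / ((n_A+n_B)^2 * (n_A+n_B-1)) = 14336/3840 = 3.7333.
        SD[R] = 1.9322.
Step 4: Continuity-corrected z = (R - 0.5 - E[R]) / SD[R] = (13 - 0.5 - 9.0000) / 1.9322 = 1.8114.
Step 5: Two-sided p-value via normal approximation = 2*(1 - Phi(|z|)) = 0.070076.
Step 6: alpha = 0.05. fail to reject H0.

R = 13, z = 1.8114, p = 0.070076, fail to reject H0.


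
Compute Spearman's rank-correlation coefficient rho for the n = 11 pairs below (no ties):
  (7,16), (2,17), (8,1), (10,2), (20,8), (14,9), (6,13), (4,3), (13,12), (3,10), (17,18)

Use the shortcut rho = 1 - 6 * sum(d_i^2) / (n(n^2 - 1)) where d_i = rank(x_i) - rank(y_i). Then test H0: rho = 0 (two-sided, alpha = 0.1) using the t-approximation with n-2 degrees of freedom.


Step 1: Rank x and y separately (midranks; no ties here).
rank(x): 7->5, 2->1, 8->6, 10->7, 20->11, 14->9, 6->4, 4->3, 13->8, 3->2, 17->10
rank(y): 16->9, 17->10, 1->1, 2->2, 8->4, 9->5, 13->8, 3->3, 12->7, 10->6, 18->11
Step 2: d_i = R_x(i) - R_y(i); compute d_i^2.
  (5-9)^2=16, (1-10)^2=81, (6-1)^2=25, (7-2)^2=25, (11-4)^2=49, (9-5)^2=16, (4-8)^2=16, (3-3)^2=0, (8-7)^2=1, (2-6)^2=16, (10-11)^2=1
sum(d^2) = 246.
Step 3: rho = 1 - 6*246 / (11*(11^2 - 1)) = 1 - 1476/1320 = -0.118182.
Step 4: Under H0, t = rho * sqrt((n-2)/(1-rho^2)) = -0.3570 ~ t(9).
Step 5: Two-sided p-value from the t-distribution with 9 df = 0.729285.
Step 6: alpha = 0.1. fail to reject H0.

rho = -0.1182, p = 0.729285, fail to reject H0 at alpha = 0.1.


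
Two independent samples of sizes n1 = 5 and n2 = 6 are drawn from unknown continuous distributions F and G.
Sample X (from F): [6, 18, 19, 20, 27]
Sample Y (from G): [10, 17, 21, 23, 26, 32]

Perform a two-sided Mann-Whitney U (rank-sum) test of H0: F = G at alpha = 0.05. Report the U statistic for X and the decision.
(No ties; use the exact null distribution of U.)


Step 1: Combine and sort all 11 observations; assign midranks.
sorted (value, group): (6,X), (10,Y), (17,Y), (18,X), (19,X), (20,X), (21,Y), (23,Y), (26,Y), (27,X), (32,Y)
ranks: 6->1, 10->2, 17->3, 18->4, 19->5, 20->6, 21->7, 23->8, 26->9, 27->10, 32->11
Step 2: Rank sum for X: R1 = 1 + 4 + 5 + 6 + 10 = 26.
Step 3: U_X = R1 - n1(n1+1)/2 = 26 - 5*6/2 = 26 - 15 = 11.
       U_Y = n1*n2 - U_X = 30 - 11 = 19.
Step 4: No ties, so the exact null distribution of U (based on enumerating the C(11,5) = 462 equally likely rank assignments) gives the two-sided p-value.
Step 5: p-value = 0.536797; compare to alpha = 0.05. fail to reject H0.

U_X = 11, p = 0.536797, fail to reject H0 at alpha = 0.05.


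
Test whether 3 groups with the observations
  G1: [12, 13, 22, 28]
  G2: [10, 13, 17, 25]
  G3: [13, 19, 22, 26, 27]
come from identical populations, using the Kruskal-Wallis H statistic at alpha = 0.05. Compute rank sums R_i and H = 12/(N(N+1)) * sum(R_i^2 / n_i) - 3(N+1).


Step 1: Combine all N = 13 observations and assign midranks.
sorted (value, group, rank): (10,G2,1), (12,G1,2), (13,G1,4), (13,G2,4), (13,G3,4), (17,G2,6), (19,G3,7), (22,G1,8.5), (22,G3,8.5), (25,G2,10), (26,G3,11), (27,G3,12), (28,G1,13)
Step 2: Sum ranks within each group.
R_1 = 27.5 (n_1 = 4)
R_2 = 21 (n_2 = 4)
R_3 = 42.5 (n_3 = 5)
Step 3: H = 12/(N(N+1)) * sum(R_i^2/n_i) - 3(N+1)
     = 12/(13*14) * (27.5^2/4 + 21^2/4 + 42.5^2/5) - 3*14
     = 0.065934 * 660.562 - 42
     = 1.553571.
Step 4: Ties present; correction factor C = 1 - 30/(13^3 - 13) = 0.986264. Corrected H = 1.553571 / 0.986264 = 1.575209.
Step 5: Under H0, H ~ chi^2(2); p-value = 0.454933.
Step 6: alpha = 0.05. fail to reject H0.

H = 1.5752, df = 2, p = 0.454933, fail to reject H0.


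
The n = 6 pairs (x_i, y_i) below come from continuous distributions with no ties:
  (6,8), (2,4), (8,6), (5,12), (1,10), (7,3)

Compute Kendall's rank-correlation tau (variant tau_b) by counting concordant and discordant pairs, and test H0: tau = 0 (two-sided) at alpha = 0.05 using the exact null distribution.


Step 1: Enumerate the 15 unordered pairs (i,j) with i<j and classify each by sign(x_j-x_i) * sign(y_j-y_i).
  (1,2):dx=-4,dy=-4->C; (1,3):dx=+2,dy=-2->D; (1,4):dx=-1,dy=+4->D; (1,5):dx=-5,dy=+2->D
  (1,6):dx=+1,dy=-5->D; (2,3):dx=+6,dy=+2->C; (2,4):dx=+3,dy=+8->C; (2,5):dx=-1,dy=+6->D
  (2,6):dx=+5,dy=-1->D; (3,4):dx=-3,dy=+6->D; (3,5):dx=-7,dy=+4->D; (3,6):dx=-1,dy=-3->C
  (4,5):dx=-4,dy=-2->C; (4,6):dx=+2,dy=-9->D; (5,6):dx=+6,dy=-7->D
Step 2: C = 5, D = 10, total pairs = 15.
Step 3: tau = (C - D)/(n(n-1)/2) = (5 - 10)/15 = -0.333333.
Step 4: Exact two-sided p-value (enumerate n! = 720 permutations of y under H0): p = 0.469444.
Step 5: alpha = 0.05. fail to reject H0.

tau_b = -0.3333 (C=5, D=10), p = 0.469444, fail to reject H0.


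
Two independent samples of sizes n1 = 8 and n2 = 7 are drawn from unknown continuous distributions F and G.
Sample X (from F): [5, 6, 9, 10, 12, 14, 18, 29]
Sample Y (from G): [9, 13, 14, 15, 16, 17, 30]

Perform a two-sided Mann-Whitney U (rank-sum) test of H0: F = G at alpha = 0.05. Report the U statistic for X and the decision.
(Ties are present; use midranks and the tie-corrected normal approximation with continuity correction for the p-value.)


Step 1: Combine and sort all 15 observations; assign midranks.
sorted (value, group): (5,X), (6,X), (9,X), (9,Y), (10,X), (12,X), (13,Y), (14,X), (14,Y), (15,Y), (16,Y), (17,Y), (18,X), (29,X), (30,Y)
ranks: 5->1, 6->2, 9->3.5, 9->3.5, 10->5, 12->6, 13->7, 14->8.5, 14->8.5, 15->10, 16->11, 17->12, 18->13, 29->14, 30->15
Step 2: Rank sum for X: R1 = 1 + 2 + 3.5 + 5 + 6 + 8.5 + 13 + 14 = 53.
Step 3: U_X = R1 - n1(n1+1)/2 = 53 - 8*9/2 = 53 - 36 = 17.
       U_Y = n1*n2 - U_X = 56 - 17 = 39.
Step 4: Ties are present, so use the tie-corrected normal approximation (with continuity correction) for the p-value.
Step 5: p-value = 0.223485; compare to alpha = 0.05. fail to reject H0.

U_X = 17, p = 0.223485, fail to reject H0 at alpha = 0.05.


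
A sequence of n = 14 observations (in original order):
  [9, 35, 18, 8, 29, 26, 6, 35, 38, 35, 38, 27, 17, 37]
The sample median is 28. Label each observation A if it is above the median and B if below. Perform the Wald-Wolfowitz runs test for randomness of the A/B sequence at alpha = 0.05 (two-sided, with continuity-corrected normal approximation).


Step 1: Compute median = 28; label A = above, B = below.
Labels in order: BABBABBAAAABBA  (n_A = 7, n_B = 7)
Step 2: Count runs R = 8.
Step 3: Under H0 (random ordering), E[R] = 2*n_A*n_B/(n_A+n_B) + 1 = 2*7*7/14 + 1 = 8.0000.
        Var[R] = 2*n_A*n_B*(2*n_A*n_B - n_A - n_B) / ((n_A+n_B)^2 * (n_A+n_B-1)) = 8232/2548 = 3.2308.
        SD[R] = 1.7974.
Step 4: R = E[R], so z = 0 with no continuity correction.
Step 5: Two-sided p-value via normal approximation = 2*(1 - Phi(|z|)) = 1.000000.
Step 6: alpha = 0.05. fail to reject H0.

R = 8, z = 0.0000, p = 1.000000, fail to reject H0.


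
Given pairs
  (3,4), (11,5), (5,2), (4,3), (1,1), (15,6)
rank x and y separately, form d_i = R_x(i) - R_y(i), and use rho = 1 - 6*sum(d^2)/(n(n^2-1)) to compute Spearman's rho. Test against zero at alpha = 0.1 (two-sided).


Step 1: Rank x and y separately (midranks; no ties here).
rank(x): 3->2, 11->5, 5->4, 4->3, 1->1, 15->6
rank(y): 4->4, 5->5, 2->2, 3->3, 1->1, 6->6
Step 2: d_i = R_x(i) - R_y(i); compute d_i^2.
  (2-4)^2=4, (5-5)^2=0, (4-2)^2=4, (3-3)^2=0, (1-1)^2=0, (6-6)^2=0
sum(d^2) = 8.
Step 3: rho = 1 - 6*8 / (6*(6^2 - 1)) = 1 - 48/210 = 0.771429.
Step 4: Under H0, t = rho * sqrt((n-2)/(1-rho^2)) = 2.4247 ~ t(4).
Step 5: Two-sided p-value from the t-distribution with 4 df = 0.072397.
Step 6: alpha = 0.1. reject H0.

rho = 0.7714, p = 0.072397, reject H0 at alpha = 0.1.


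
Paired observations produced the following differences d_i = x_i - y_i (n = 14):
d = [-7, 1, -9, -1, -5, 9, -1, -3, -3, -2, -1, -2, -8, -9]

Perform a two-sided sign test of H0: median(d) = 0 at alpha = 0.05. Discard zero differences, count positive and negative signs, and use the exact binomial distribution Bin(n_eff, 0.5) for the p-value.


Step 1: Discard zero differences. Original n = 14; n_eff = number of nonzero differences = 14.
Nonzero differences (with sign): -7, +1, -9, -1, -5, +9, -1, -3, -3, -2, -1, -2, -8, -9
Step 2: Count signs: positive = 2, negative = 12.
Step 3: Under H0: P(positive) = 0.5, so the number of positives S ~ Bin(14, 0.5).
Step 4: Two-sided exact p-value = sum of Bin(14,0.5) probabilities at or below the observed probability = 0.012939.
Step 5: alpha = 0.05. reject H0.

n_eff = 14, pos = 2, neg = 12, p = 0.012939, reject H0.


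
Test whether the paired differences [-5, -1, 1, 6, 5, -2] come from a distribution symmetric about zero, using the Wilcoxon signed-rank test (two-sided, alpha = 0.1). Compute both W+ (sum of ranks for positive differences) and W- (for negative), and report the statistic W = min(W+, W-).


Step 1: Drop any zero differences (none here) and take |d_i|.
|d| = [5, 1, 1, 6, 5, 2]
Step 2: Midrank |d_i| (ties get averaged ranks).
ranks: |5|->4.5, |1|->1.5, |1|->1.5, |6|->6, |5|->4.5, |2|->3
Step 3: Attach original signs; sum ranks with positive sign and with negative sign.
W+ = 1.5 + 6 + 4.5 = 12
W- = 4.5 + 1.5 + 3 = 9
(Check: W+ + W- = 21 should equal n(n+1)/2 = 21.)
Step 4: Test statistic W = min(W+, W-) = 9.
Step 5: Ties in |d|, so use the tie-corrected normal approximation.
        E[W] = n(n+1)/4 = 6*7/4 = 10.5.
        Tie groups: |d|=1 (t=2), |d|=5 (t=2); sum(t^3 - t) = 12.
        Var[W] = n(n+1)(2n+1)/24 - sum(t^3-t)/48 = 546/24 - 12/48 = 22.5.
        z = (W - E[W]) / sqrt(Var[W]) = (9 - 10.5) / 4.7434 = -0.3162.
        Two-sided p = 2*Phi(z) = 0.751830.
Step 6: alpha = 0.1. fail to reject H0.

W+ = 12, W- = 9, W = min = 9, p = 0.751830, fail to reject H0.


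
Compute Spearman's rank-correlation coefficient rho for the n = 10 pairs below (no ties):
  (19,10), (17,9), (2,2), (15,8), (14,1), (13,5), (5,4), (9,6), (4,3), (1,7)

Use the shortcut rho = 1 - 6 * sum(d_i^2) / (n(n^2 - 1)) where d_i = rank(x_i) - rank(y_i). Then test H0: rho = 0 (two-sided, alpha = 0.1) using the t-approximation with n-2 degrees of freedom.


Step 1: Rank x and y separately (midranks; no ties here).
rank(x): 19->10, 17->9, 2->2, 15->8, 14->7, 13->6, 5->4, 9->5, 4->3, 1->1
rank(y): 10->10, 9->9, 2->2, 8->8, 1->1, 5->5, 4->4, 6->6, 3->3, 7->7
Step 2: d_i = R_x(i) - R_y(i); compute d_i^2.
  (10-10)^2=0, (9-9)^2=0, (2-2)^2=0, (8-8)^2=0, (7-1)^2=36, (6-5)^2=1, (4-4)^2=0, (5-6)^2=1, (3-3)^2=0, (1-7)^2=36
sum(d^2) = 74.
Step 3: rho = 1 - 6*74 / (10*(10^2 - 1)) = 1 - 444/990 = 0.551515.
Step 4: Under H0, t = rho * sqrt((n-2)/(1-rho^2)) = 1.8700 ~ t(8).
Step 5: Two-sided p-value from the t-distribution with 8 df = 0.098401.
Step 6: alpha = 0.1. reject H0.

rho = 0.5515, p = 0.098401, reject H0 at alpha = 0.1.


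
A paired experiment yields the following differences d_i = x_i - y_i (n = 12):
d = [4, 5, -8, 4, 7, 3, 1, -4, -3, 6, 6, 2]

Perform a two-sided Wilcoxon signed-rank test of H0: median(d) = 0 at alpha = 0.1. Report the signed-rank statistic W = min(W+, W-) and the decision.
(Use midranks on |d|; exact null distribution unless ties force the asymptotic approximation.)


Step 1: Drop any zero differences (none here) and take |d_i|.
|d| = [4, 5, 8, 4, 7, 3, 1, 4, 3, 6, 6, 2]
Step 2: Midrank |d_i| (ties get averaged ranks).
ranks: |4|->6, |5|->8, |8|->12, |4|->6, |7|->11, |3|->3.5, |1|->1, |4|->6, |3|->3.5, |6|->9.5, |6|->9.5, |2|->2
Step 3: Attach original signs; sum ranks with positive sign and with negative sign.
W+ = 6 + 8 + 6 + 11 + 3.5 + 1 + 9.5 + 9.5 + 2 = 56.5
W- = 12 + 6 + 3.5 = 21.5
(Check: W+ + W- = 78 should equal n(n+1)/2 = 78.)
Step 4: Test statistic W = min(W+, W-) = 21.5.
Step 5: Ties in |d|, so use the tie-corrected normal approximation.
        E[W] = n(n+1)/4 = 12*13/4 = 39.
        Tie groups: |d|=3 (t=2), |d|=4 (t=3), |d|=6 (t=2); sum(t^3 - t) = 36.
        Var[W] = n(n+1)(2n+1)/24 - sum(t^3-t)/48 = 3900/24 - 36/48 = 161.75.
        z = (W - E[W]) / sqrt(Var[W]) = (21.5 - 39) / 12.7181 = -1.3760.
        Two-sided p = 2*Phi(z) = 0.168824.
Step 6: alpha = 0.1. fail to reject H0.

W+ = 56.5, W- = 21.5, W = min = 21.5, p = 0.168824, fail to reject H0.


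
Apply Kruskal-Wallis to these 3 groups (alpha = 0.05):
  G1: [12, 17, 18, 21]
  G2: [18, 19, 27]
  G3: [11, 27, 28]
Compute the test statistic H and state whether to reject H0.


Step 1: Combine all N = 10 observations and assign midranks.
sorted (value, group, rank): (11,G3,1), (12,G1,2), (17,G1,3), (18,G1,4.5), (18,G2,4.5), (19,G2,6), (21,G1,7), (27,G2,8.5), (27,G3,8.5), (28,G3,10)
Step 2: Sum ranks within each group.
R_1 = 16.5 (n_1 = 4)
R_2 = 19 (n_2 = 3)
R_3 = 19.5 (n_3 = 3)
Step 3: H = 12/(N(N+1)) * sum(R_i^2/n_i) - 3(N+1)
     = 12/(10*11) * (16.5^2/4 + 19^2/3 + 19.5^2/3) - 3*11
     = 0.109091 * 315.146 - 33
     = 1.379545.
Step 4: Ties present; correction factor C = 1 - 12/(10^3 - 10) = 0.987879. Corrected H = 1.379545 / 0.987879 = 1.396472.
Step 5: Under H0, H ~ chi^2(2); p-value = 0.497462.
Step 6: alpha = 0.05. fail to reject H0.

H = 1.3965, df = 2, p = 0.497462, fail to reject H0.


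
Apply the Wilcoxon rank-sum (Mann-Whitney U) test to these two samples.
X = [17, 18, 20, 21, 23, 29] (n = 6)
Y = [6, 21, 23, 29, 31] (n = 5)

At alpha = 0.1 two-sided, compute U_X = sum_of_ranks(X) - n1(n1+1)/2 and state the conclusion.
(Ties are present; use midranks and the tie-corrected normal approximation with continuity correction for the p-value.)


Step 1: Combine and sort all 11 observations; assign midranks.
sorted (value, group): (6,Y), (17,X), (18,X), (20,X), (21,X), (21,Y), (23,X), (23,Y), (29,X), (29,Y), (31,Y)
ranks: 6->1, 17->2, 18->3, 20->4, 21->5.5, 21->5.5, 23->7.5, 23->7.5, 29->9.5, 29->9.5, 31->11
Step 2: Rank sum for X: R1 = 2 + 3 + 4 + 5.5 + 7.5 + 9.5 = 31.5.
Step 3: U_X = R1 - n1(n1+1)/2 = 31.5 - 6*7/2 = 31.5 - 21 = 10.5.
       U_Y = n1*n2 - U_X = 30 - 10.5 = 19.5.
Step 4: Ties are present, so use the tie-corrected normal approximation (with continuity correction) for the p-value.
Step 5: p-value = 0.462140; compare to alpha = 0.1. fail to reject H0.

U_X = 10.5, p = 0.462140, fail to reject H0 at alpha = 0.1.
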